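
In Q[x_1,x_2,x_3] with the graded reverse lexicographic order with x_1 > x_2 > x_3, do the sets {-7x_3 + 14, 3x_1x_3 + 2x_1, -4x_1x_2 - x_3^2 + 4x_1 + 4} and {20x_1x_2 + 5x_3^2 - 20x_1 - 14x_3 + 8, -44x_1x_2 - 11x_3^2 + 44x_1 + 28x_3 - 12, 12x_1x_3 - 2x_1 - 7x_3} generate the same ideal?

Since reduced Gröbner bases are canonical representatives of ideals under a given ordering, it suffices to compute and compare them.
Buchberger on the first generating set:
f_1 = -7x_3 + 14, LT = x_3.
f_2 = 3x_1x_3 + 2x_1, LT = x_1x_3.
f_3 = -4x_1x_2 - x_3^2 + 4x_1 + 4, LT = x_1x_2.

S(f_1,f_2): lcm = x_1x_3. S = -8/3x_1.
  leading term x_1: no divisor's leading term divides it; move -8/3x_1 to the remainder.
  remainder -8/3x_1 ≠ 0; add g_4 = -8/3x_1 to the basis.

The other S-polynomials (S(f_1,f_3), S(f_2,f_3), S(f_1,g_4), S(f_2,g_4), S(f_3,g_4)) all reduce to 0 modulo the current basis, so we have a Gröbner basis.
Inter-reduce: drop elements whose leading term is divisible by another's, tail-reduce, and make monic.
Reduced Gröbner basis: {x_1, x_3 - 2}.

Buchberger on the second generating set:
h_1 = 20x_1x_2 + 5x_3^2 - 20x_1 - 14x_3 + 8, LT = x_1x_2.
h_2 = -44x_1x_2 - 11x_3^2 + 44x_1 + 28x_3 - 12, LT = x_1x_2.
h_3 = 12x_1x_3 - 2x_1 - 7x_3, LT = x_1x_3.

S(h_1,h_2): lcm = x_1x_2. S = -7/110x_3 + 7/55.
  leading term x_3: no divisor's leading term divides it; move -7/110x_3 to the remainder.
  leading term 1: no divisor's leading term divides it; move 7/55 to the remainder.
  remainder -7/110x_3 + 7/55 ≠ 0; add k_4 = -7/110x_3 + 7/55 to the basis.

S(h_1,h_3): lcm = x_1x_2x_3. S = 1/4x_3^3 + 1/6x_1x_2 - x_1x_3 + 7/12x_2x_3 - 7/10x_3^2 + 2/5x_3.
  leading term x_3^3: subtract (-55/14x_3^2)·k_4 from 1/4x_3^3 + 1/6x_1x_2 - x_1x_3 + 7/12x_2x_3 - 7/10x_3^2 + 2/5x_3 → 1/6x_1x_2 - x_1x_3 + 7/12x_2x_3 - 1/5x_3^2 + 2/5x_3
  leading term x_1x_2: subtract (1/120)·h_1 from 1/6x_1x_2 - x_1x_3 + 7/12x_2x_3 - 1/5x_3^2 + 2/5x_3 → -x_1x_3 + 7/12x_2x_3 - 29/120x_3^2 + 1/6x_1 + 31/60x_3 - 1/15
  leading term x_1x_3: subtract (-1/12)·h_3 from -x_1x_3 + 7/12x_2x_3 - 29/120x_3^2 + 1/6x_1 + 31/60x_3 - 1/15 → 7/12x_2x_3 - 29/120x_3^2 - 1/15x_3 - 1/15
  leading term x_2x_3: subtract (-55/6x_2)·k_4 from 7/12x_2x_3 - 29/120x_3^2 - 1/15x_3 - 1/15 → -29/120x_3^2 + 7/6x_2 - 1/15x_3 - 1/15
  leading term x_3^2: subtract (319/84x_3)·k_4 from -29/120x_3^2 + 7/6x_2 - 1/15x_3 - 1/15 → 7/6x_2 - 11/20x_3 - 1/15
  leading term x_2: no divisor's leading term divides it; move 7/6x_2 to the remainder.
  leading term x_3: subtract (121/14)·k_4 from -11/20x_3 - 1/15 → -7/6
  leading term 1: no divisor's leading term divides it; move -7/6 to the remainder.
  remainder 7/6x_2 - 7/6 ≠ 0; add k_5 = 7/6x_2 - 7/6 to the basis.

S(h_3,k_4): lcm = x_1x_3. S = 11/6x_1 - 7/12x_3.
  leading term x_1: no divisor's leading term divides it; move 11/6x_1 to the remainder.
  leading term x_3: subtract (55/6)·k_4 from -7/12x_3 → -7/6
  leading term 1: no divisor's leading term divides it; move -7/6 to the remainder.
  remainder 11/6x_1 - 7/6 ≠ 0; add k_6 = 11/6x_1 - 7/6 to the basis.

The other S-polynomials (S(h_2,h_3), S(h_1,k_4), S(h_2,k_4), S(h_1,k_5), S(h_2,k_5), S(h_3,k_5), S(k_4,k_5), S(h_1,k_6), S(h_2,k_6), S(h_3,k_6), S(k_4,k_6), S(k_5,k_6)) all reduce to 0 modulo the current basis, so we have a Gröbner basis.
Inter-reduce: drop elements whose leading term is divisible by another's, tail-reduce, and make monic.
Reduced Gröbner basis: {x_1 - 7/11, x_2 - 1, x_3 - 2}.

These differ, so the ideals are not equal.

No, the ideals differ.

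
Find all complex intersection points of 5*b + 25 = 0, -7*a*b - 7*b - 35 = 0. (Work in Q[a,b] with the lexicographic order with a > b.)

Compute a lex Gröbner basis by Buchberger's algorithm.
f_1 = 5*b + 25, LT = b.
f_2 = -7*a*b - 7*b - 35, LT = a*b.

S(f_1,f_2): lcm = a*b. S = 5*a - b - 5.
  leading term a: no divisor's leading term divides it; move 5*a to the remainder.
  leading term b: subtract (-1/5)·f_1 from -b - 5 → 0
  remainder 5*a ≠ 0; add h_3 = 5*a to the basis.

The other S-polynomials (S(f_1,h_3), S(f_2,h_3)) all reduce to 0 modulo the current basis, so we have a Gröbner basis.
Inter-reduce: drop elements whose leading term is divisible by another's, tail-reduce, and make monic.
Reduced Gröbner basis: {a, b + 5}.

Since the basis is lex-ordered, b + 5 is univariate in b. Its roots are {-5}. Back-substituting each root into the other basis elements fixes the other coordinates.
  b = -5: the earlier basis element becomes a = 0, giving a = 0 — point (0, -5).
Each listed point satisfies every original equation (direct substitution).

{(0, -5)}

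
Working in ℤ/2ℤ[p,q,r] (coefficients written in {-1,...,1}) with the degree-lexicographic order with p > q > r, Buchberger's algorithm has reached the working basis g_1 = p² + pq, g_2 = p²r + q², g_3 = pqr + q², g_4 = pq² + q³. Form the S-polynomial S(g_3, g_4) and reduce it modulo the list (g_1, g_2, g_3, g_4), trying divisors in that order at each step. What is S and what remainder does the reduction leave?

S(g_3, g_4) = q³r + q³; remainder on division = q³r + q³.

lcm(LM(g_3), LM(g_4)) = pq²r.
S = (lcm/LT(g_3))·g_3 − (lcm/LT(g_4))·g_4 = q³r + q³.
Reduce S modulo (g_1, g_2, g_3, g_4) in that order:
  leading term q³r: no divisor's leading term divides it; move q³r to the remainder.
  leading term q³: no divisor's leading term divides it; move q³ to the remainder.
The remainder q³r + q³ is nonzero, so it would be added as the next basis element.
This is the inner loop of Buchberger's algorithm — each nonzero remainder becomes a new basis element.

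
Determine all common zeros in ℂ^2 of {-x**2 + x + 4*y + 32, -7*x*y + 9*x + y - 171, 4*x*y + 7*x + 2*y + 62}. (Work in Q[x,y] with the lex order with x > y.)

Compute a lex Gröbner basis by Buchberger's algorithm.
f_1 = -x**2 + x + 4*y + 32, LT = x**2.
f_2 = -7*x*y + 9*x + y - 171, LT = x*y.
f_3 = 4*x*y + 7*x + 2*y + 62, LT = x*y.

S(f_1,f_2): lcm = x**2*y. S = 9/7*x**2 - 6/7*x*y - 171/7*x - 4*y**2 - 32*y.
  leading term x**2: subtract (-9/7)·f_1 from 9/7*x**2 - 6/7*x*y - 171/7*x - 4*y**2 - 32*y → -6/7*x*y - 162/7*x - 4*y**2 - 188/7*y + 288/7
  leading term x*y: subtract (6/49)·f_2 from -6/7*x*y - 162/7*x - 4*y**2 - 188/7*y + 288/7 → -1188/49*x - 4*y**2 - 1322/49*y + 3042/49
  leading term x: no divisor's leading term divides it; move -1188/49*x to the remainder.
  leading term y**2: no divisor's leading term divides it; move -4*y**2 to the remainder.
  leading term y: no divisor's leading term divides it; move -1322/49*y to the remainder.
  leading term 1: no divisor's leading term divides it; move 3042/49 to the remainder.
  remainder -1188/49*x - 4*y**2 - 1322/49*y + 3042/49 ≠ 0; add h_4 = -1188/49*x - 4*y**2 - 1322/49*y + 3042/49 to the basis.

S(f_1,f_3): lcm = x**2*y. S = -7/4*x**2 - 3/2*x*y - 31/2*x - 4*y**2 - 32*y.
  leading term x**2: subtract (7/4)·f_1 from -7/4*x**2 - 3/2*x*y - 31/2*x - 4*y**2 - 32*y → -3/2*x*y - 69/4*x - 4*y**2 - 39*y - 56
  leading term x*y: subtract (3/14)·f_2 from -3/2*x*y - 69/4*x - 4*y**2 - 39*y - 56 → -537/28*x - 4*y**2 - 549/14*y - 271/14
  leading term x: subtract (1253/1584)·h_4 from -537/28*x - 4*y**2 - 549/14*y - 271/14 → -331/396*y**2 - 14155/792*y - 6025/88
  leading term y**2: no divisor's leading term divides it; move -331/396*y**2 to the remainder.
  leading term y: no divisor's leading term divides it; move -14155/792*y to the remainder.
  leading term 1: no divisor's leading term divides it; move -6025/88 to the remainder.
  remainder -331/396*y**2 - 14155/792*y - 6025/88 ≠ 0; add h_5 = -331/396*y**2 - 14155/792*y - 6025/88 to the basis.

S(f_2,f_3): lcm = x*y. S = -85/28*x - 9/14*y + 125/14.
  leading term x: subtract (595/4752)·h_4 from -85/28*x - 9/14*y + 125/14 → 595/1188*y**2 + 6499/2376*y + 305/264
  leading term y**2: subtract (-595/993)·h_5 from 595/1188*y**2 + 6499/2376*y + 305/264 → -7918/993*y - 39590/993
  leading term y: no divisor's leading term divides it; move -7918/993*y to the remainder.
  leading term 1: no divisor's leading term divides it; move -39590/993 to the remainder.
  remainder -7918/993*y - 39590/993 ≠ 0; add h_6 = -7918/993*y - 39590/993 to the basis.

The other S-polynomials (S(f_1,h_4), S(f_2,h_4), S(f_3,h_4), S(f_1,h_5), S(f_2,h_5), S(f_3,h_5), S(h_4,h_5), S(f_1,h_6), S(f_2,h_6), S(f_3,h_6), S(h_4,h_6), S(h_5,h_6)) all reduce to 0 modulo the current basis, so we have a Gröbner basis.
Inter-reduce: drop elements whose leading term is divisible by another's, tail-reduce, and make monic.
Reduced Gröbner basis: {x - 4, y + 5}.

A lex Gröbner basis eliminates variables successively. Here y + 5 depends only on y, with roots {-5}; lifting each root through the earlier basis elements recovers the full solutions.
  y = -5: the earlier basis element becomes x - 4 = 0, giving x = 4 — point (4, -5).
Each listed point satisfies every original equation (direct substitution).

{(4, -5)}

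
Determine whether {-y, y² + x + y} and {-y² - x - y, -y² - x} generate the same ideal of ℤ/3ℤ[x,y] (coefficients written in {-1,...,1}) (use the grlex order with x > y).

Yes, the ideals are equal.

Equality of ideals is decidable: compute both reduced Gröbner bases (unique for the ordering) and check whether they agree.
Buchberger on the first generating set:
f_1 = -y, LT = y.
f_2 = y² + x + y, LT = y².

S(f_1,f_2): lcm = y². S = -x - y.
  leading term x: no divisor's leading term divides it; move -x to the remainder.
  leading term y: subtract (1)·f_1 from -y → 0
  remainder -x ≠ 0; add g_3 = -x to the basis.

The other S-polynomials (S(f_1,g_3), S(f_2,g_3)) all reduce to 0 modulo the current basis, so we have a Gröbner basis.
Inter-reduce: drop elements whose leading term is divisible by another's, tail-reduce, and make monic.
Reduced Gröbner basis: {x, y}.

Buchberger on the second generating set:
h_1 = -y² - x - y, LT = y².
h_2 = -y² - x, LT = y².

S(h_1,h_2): lcm = y². S = y.
  leading term y: no divisor's leading term divides it; move y to the remainder.
  remainder y ≠ 0; add k_3 = y to the basis.

S(h_1,k_3): lcm = y². S = x + y.
  leading term x: no divisor's leading term divides it; move x to the remainder.
  leading term y: subtract (1)·k_3 from y → 0
  remainder x ≠ 0; add k_4 = x to the basis.

The other S-polynomials (S(h_2,k_3), S(h_1,k_4), S(h_2,k_4), S(k_3,k_4)) all reduce to 0 modulo the current basis, so we have a Gröbner basis.
Inter-reduce: drop elements whose leading term is divisible by another's, tail-reduce, and make monic.
Reduced Gröbner basis: {x, y}.

These coincide, so the ideals are equal.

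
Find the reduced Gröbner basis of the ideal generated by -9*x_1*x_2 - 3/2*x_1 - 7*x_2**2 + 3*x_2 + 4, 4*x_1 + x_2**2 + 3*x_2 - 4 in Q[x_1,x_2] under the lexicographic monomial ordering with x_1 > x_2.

Buchberger's algorithm terminates because the ascending chain of leading-term ideals stabilizes.

f_1 = -9*x_1*x_2 - 3/2*x_1 - 7*x_2**2 + 3*x_2 + 4, LT = x_1*x_2.
f_2 = 4*x_1 + x_2**2 + 3*x_2 - 4, LT = x_1.

S(f_1,f_2): lcm = x_1*x_2. S = 1/6*x_1 - 1/4*x_2**3 + 1/36*x_2**2 + 2/3*x_2 - 4/9.
  leading term x_1: subtract (1/24)·f_2 from 1/6*x_1 - 1/4*x_2**3 + 1/36*x_2**2 + 2/3*x_2 - 4/9 → -1/4*x_2**3 - 1/72*x_2**2 + 13/24*x_2 - 5/18
  leading term x_2**3: no divisor's leading term divides it; move -1/4*x_2**3 to the remainder.
  leading term x_2**2: no divisor's leading term divides it; move -1/72*x_2**2 to the remainder.
  leading term x_2: no divisor's leading term divides it; move 13/24*x_2 to the remainder.
  leading term 1: no divisor's leading term divides it; move -5/18 to the remainder.
  remainder -1/4*x_2**3 - 1/72*x_2**2 + 13/24*x_2 - 5/18 ≠ 0; add g_3 = -1/4*x_2**3 - 1/72*x_2**2 + 13/24*x_2 - 5/18 to the basis.

The other S-polynomials (S(f_1,g_3), S(f_2,g_3)) all reduce to 0 modulo the current basis, so we have a Gröbner basis.
Inter-reduce: drop elements whose leading term is divisible by another's, tail-reduce, and make monic.

G = {x_1 + 1/4*x_2**2 + 3/4*x_2 - 1, x_2**3 + 1/18*x_2**2 - 13/6*x_2 + 10/9}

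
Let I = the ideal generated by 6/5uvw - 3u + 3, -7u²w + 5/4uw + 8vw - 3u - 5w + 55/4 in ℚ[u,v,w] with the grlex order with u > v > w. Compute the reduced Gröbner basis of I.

f_1 = 6/5uvw - 3u + 3, LT = uvw.
f_2 = -7u²w + 5/4uw + 8vw - 3u - 5w + 55/4, LT = u²w.

S(f_1,f_2): lcm = u²vw. S = 5/28uvw + 8/7v²w - 5/2u² - 3/7uv - 5/7vw + 5/2u + 55/28v.
  leading term uvw: subtract (25/168)·f_1 from 5/28uvw + 8/7v²w - 5/2u² - 3/7uv - 5/7vw + 5/2u + 55/28v → 8/7v²w - 5/2u² - 3/7uv - 5/7vw + 165/56u + 55/28v - 25/56
  leading term v²w: no divisor's leading term divides it; move 8/7v²w to the remainder.
  leading term u²: no divisor's leading term divides it; move -5/2u² to the remainder.
  leading term uv: no divisor's leading term divides it; move -3/7uv to the remainder.
  leading term vw: no divisor's leading term divides it; move -5/7vw to the remainder.
  leading term u: no divisor's leading term divides it; move 165/56u to the remainder.
  leading term v: no divisor's leading term divides it; move 55/28v to the remainder.
  leading term 1: no divisor's leading term divides it; move -25/56 to the remainder.
  remainder 8/7v²w - 5/2u² - 3/7uv - 5/7vw + 165/56u + 55/28v - 25/56 ≠ 0; add g_3 = 8/7v²w - 5/2u² - 3/7uv - 5/7vw + 165/56u + 55/28v - 25/56 to the basis.

S(f_1,g_3): lcm = uv²w. S = 35/16u³ + ⅜u²v + ⅝uvw - 165/64u² - 135/32uv + 25/64u + 5/2v.
  leading term u³: no divisor's leading term divides it; move 35/16u³ to the remainder.
  leading term u²v: no divisor's leading term divides it; move ⅜u²v to the remainder.
  leading term uvw: subtract (25/48)·f_1 from ⅝uvw - 165/64u² - 135/32uv + 25/64u + 5/2v → -165/64u² - 135/32uv + 125/64u + 5/2v - 25/16
  leading term u²: no divisor's leading term divides it; move -165/64u² to the remainder.
  leading term uv: no divisor's leading term divides it; move -135/32uv to the remainder.
  leading term u: no divisor's leading term divides it; move 125/64u to the remainder.
  leading term v: no divisor's leading term divides it; move 5/2v to the remainder.
  leading term 1: no divisor's leading term divides it; move -25/16 to the remainder.
  remainder 35/16u³ + ⅜u²v - 165/64u² - 135/32uv + 125/64u + 5/2v - 25/16 ≠ 0; add g_4 = 35/16u³ + ⅜u²v - 165/64u² - 135/32uv + 125/64u + 5/2v - 25/16 to the basis.

The other S-polynomials (S(f_2,g_3), S(f_1,g_4), S(f_2,g_4), S(g_3,g_4)) all reduce to 0 modulo the current basis, so we have a Gröbner basis.

G = {u³ + 6/35u²v - 33/28u² - 27/14uv + 25/28u + 8/7v - 5/7, u²w - 5/28uw - 8/7vw + 3/7u + 5/7w - 55/28, uvw - 5/2u + 5/2, v²w - 35/16u² - ⅜uv - ⅝vw + 165/64u + 55/32v - 25/64}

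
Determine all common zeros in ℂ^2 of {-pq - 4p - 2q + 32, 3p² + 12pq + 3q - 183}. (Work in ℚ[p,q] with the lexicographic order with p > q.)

{(6, 1), (5, 12/7), (3, 4)}

Compute a lex Gröbner basis by Buchberger's algorithm.
f_1 = -pq - 4p - 2q + 32, LT = pq.
f_2 = 3p² + 12pq + 3q - 183, LT = p².

S(f_1,f_2): lcm = p²q. S = 4p² - 4pq² + 2pq - 32p - q² + 61q.
  leading term p²: subtract (4/3)·f_2 from 4p² - 4pq² + 2pq - 32p - q² + 61q → -4pq² - 14pq - 32p - q² + 57q + 244
  leading term pq²: subtract (4q)·f_1 from -4pq² - 14pq - 32p - q² + 57q + 244 → 2pq - 32p + 7q² - 71q + 244
  leading term pq: subtract (-2)·f_1 from 2pq - 32p + 7q² - 71q + 244 → -40p + 7q² - 75q + 308
  leading term p: no divisor's leading term divides it; move -40p to the remainder.
  leading term q²: no divisor's leading term divides it; move 7q² to the remainder.
  leading term q: no divisor's leading term divides it; move -75q to the remainder.
  leading term 1: no divisor's leading term divides it; move 308 to the remainder.
  remainder -40p + 7q² - 75q + 308 ≠ 0; add h_3 = -40p + 7q² - 75q + 308 to the basis.

S(f_1,h_3): lcm = pq. S = 4p + 7/40q³ - 15/8q² + 97/10q - 32.
  leading term p: subtract (-1/10)·h_3 from 4p + 7/40q³ - 15/8q² + 97/10q - 32 → 7/40q³ - 47/40q² + 11/5q - 6/5
  leading term q³: no divisor's leading term divides it; move 7/40q³ to the remainder.
  leading term q²: no divisor's leading term divides it; move -47/40q² to the remainder.
  leading term q: no divisor's leading term divides it; move 11/5q to the remainder.
  leading term 1: no divisor's leading term divides it; move -6/5 to the remainder.
  remainder 7/40q³ - 47/40q² + 11/5q - 6/5 ≠ 0; add h_4 = 7/40q³ - 47/40q² + 11/5q - 6/5 to the basis.

The other S-polynomials (S(f_2,h_3), S(f_1,h_4), S(f_2,h_4), S(h_3,h_4)) all reduce to 0 modulo the current basis, so we have a Gröbner basis.
Inter-reduce: drop elements whose leading term is divisible by another's, tail-reduce, and make monic.
Reduced Gröbner basis: {p - 7/40q² + 15/8q - 77/10, q³ - 47/7q² + 88/7q - 48/7}.

A lex Gröbner basis eliminates variables successively. Here q³ - 47/7q² + 88/7q - 48/7 depends only on q, with roots {1, 12/7, 4}; lifting each root through the earlier basis elements recovers the full solutions.
  q = 1: the earlier basis element becomes p - 6 = 0, giving p = 6 — point (6, 1).
  q = 12/7: the earlier basis element becomes p - 5 = 0, giving p = 5 — point (5, 12/7).
  q = 4: the earlier basis element becomes p - 3 = 0, giving p = 3 — point (3, 4).
This is the nonlinear analogue of row-reducing a linear system.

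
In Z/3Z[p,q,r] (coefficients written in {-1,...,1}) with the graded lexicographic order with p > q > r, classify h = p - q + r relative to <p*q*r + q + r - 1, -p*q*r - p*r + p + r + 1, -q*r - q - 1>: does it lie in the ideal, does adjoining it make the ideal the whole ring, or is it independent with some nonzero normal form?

First compute the reduced Gröbner basis of I by Buchberger's algorithm.
f_1 = p*q*r + q + r - 1, LT = p*q*r.
f_2 = -p*q*r - p*r + p + r + 1, LT = p*q*r.
f_3 = -q*r - q - 1, LT = q*r.

S(f_1,f_2): lcm = p*q*r. S = -p*r + p + q - r.
  reduce S modulo (f_1, f_2, f_3):
  remainder -p*r + p + q - r ≠ 0; add k_4 = -p*r + p + q - r to the basis.

S(f_1,f_3): lcm = p*q*r. S = -p*q - p + q + r - 1.
  reduce S modulo (f_1, f_2, f_3, k_4):
  remainder -p*q - p + q + r - 1 ≠ 0; add k_5 = -p*q - p + q + r - 1 to the basis.

S(f_1,k_4): lcm = p*q*r. S = p*q + q**2 - q*r + q + r - 1.
  reduce S modulo (f_1, f_2, f_3, k_4, k_5):
  remainder q**2 - p - r - 1 ≠ 0; add k_6 = q**2 - p - r - 1 to the basis.

S(f_1,k_5): lcm = p*q*r. S = -p*r + q*r + r**2 + q - 1.
  reduce S modulo (f_1, f_2, f_3, k_4, k_5, k_6):
  remainder r**2 - p - q + r + 1 ≠ 0; add k_7 = r**2 - p - q + r + 1 to the basis.

S(f_1,k_6): lcm = p*q**2*r. S = p**2*r + p*r**2 + p*r + q**2 + q*r - q.
  reduce S modulo (f_1, f_2, f_3, k_4, k_5, k_6, k_7):
  remainder p**2 + q - r - 1 ≠ 0; add k_8 = p**2 + q - r - 1 to the basis.

The other S-polynomials (S(f_2,f_3), S(f_2,k_4), S(f_3,k_4), S(f_2,k_5), S(f_3,k_5), S(k_4,k_5), S(f_2,k_6), S(f_3,k_6), S(k_4,k_6), S(k_5,k_6), S(f_1,k_7), S(f_2,k_7), S(f_3,k_7), S(k_4,k_7), S(k_5,k_7), S(k_6,k_7), S(f_1,k_8), S(f_2,k_8), S(f_3,k_8), S(k_4,k_8), S(k_5,k_8), S(k_6,k_8), S(k_7,k_8)) all reduce to 0 modulo the current basis, so we have a Gröbner basis.
Inter-reduce: drop elements whose leading term is divisible by another's, tail-reduce, and make monic.
Reduced Gröbner basis: {p**2 + q - r - 1, p*q + p - q - r + 1, p*r - p - q + r, q**2 - p - r - 1, q*r + q + 1, r**2 - p - q + r + 1}.
Label its elements g_1 = p**2 + q - r - 1, g_2 = p*q + p - q - r + 1, g_3 = p*r - p - q + r, g_4 = q**2 - p - r - 1, g_5 = q*r + q + 1, g_6 = r**2 - p - q + r + 1.

Reduce h = p - q + r modulo G:
  leading term p: no divisor's leading term divides it; move p to the remainder.
  leading term q: no divisor's leading term divides it; move -q to the remainder.
  leading term r: no divisor's leading term divides it; move r to the remainder.
  normal form = p - q + r.
The normal form is nonzero, so h ∉ I. Since h minus its normal form lies in I, I + (h) = I + (n) where n = p - q + r; decide whether this ideal is the whole ring.
Run Buchberger on G together with n (pairs among the g_i already reduce to 0 since G is a Gröbner basis):
g_1 = p**2 + q - r - 1, LT = p**2.
g_2 = p*q + p - q - r + 1, LT = p*q.
g_3 = p*r - p - q + r, LT = p*r.
g_4 = q**2 - p - r - 1, LT = q**2.
g_5 = q*r + q + 1, LT = q*r.
g_6 = r**2 - p - q + r + 1, LT = r**2.
n = p - q + r, LT = p.

S(g_1,n): lcm = p**2. S = p*q - p*r + q - r - 1.
  reduce S modulo (g_1, g_2, g_3, g_4, g_5, g_6, n):
  remainder -q + 1 ≠ 0; add m_8 = -q + 1 to the basis.

S(g_2,n): lcm = p*q. S = q**2 - q*r + p - q - r + 1.
  reduce S modulo (g_1, g_2, g_3, g_4, g_5, g_6, n, m_8):
  remainder r - 1 ≠ 0; add m_9 = r - 1 to the basis.

S(g_3,n): lcm = p*r. S = q*r - r**2 - p - q + r.
  reduce S modulo (g_1, g_2, g_3, g_4, g_5, g_6, n, m_8, m_9):
  remainder -1 ≠ 0; add m_10 = -1 to the basis.

The other S-polynomials (S(g_1,g_2), S(g_1,g_3), S(g_1,g_4), S(g_1,g_5), S(g_1,g_6), S(g_2,g_3), S(g_2,g_4), S(g_2,g_5), S(g_2,g_6), S(g_3,g_4), S(g_3,g_5), S(g_3,g_6), S(g_4,g_5), S(g_4,g_6), S(g_4,n), S(g_5,g_6), S(g_5,n), S(g_6,n), S(g_1,m_8), S(g_2,m_8), S(g_3,m_8), S(g_4,m_8), S(g_5,m_8), S(g_6,m_8), S(n,m_8), S(g_1,m_9), S(g_2,m_9), S(g_3,m_9), S(g_4,m_9), S(g_5,m_9), S(g_6,m_9), S(n,m_9), S(m_8,m_9), S(g_1,m_10), S(g_2,m_10), S(g_3,m_10), S(g_4,m_10), S(g_5,m_10), S(g_6,m_10), S(n,m_10), S(m_8,m_10), S(m_9,m_10)) all reduce to 0 modulo the current basis, so we have a Gröbner basis.
Inter-reduce: drop elements whose leading term is divisible by another's, tail-reduce, and make monic.
Reduced Gröbner basis: {1}.
The reduced Gröbner basis of I + (h) is {1}: the ideal is the whole ring, so the enlarged system has no common solution — adjoining h is inconsistent.

Adjoining p - q + r makes the ideal the whole ring: the system is inconsistent.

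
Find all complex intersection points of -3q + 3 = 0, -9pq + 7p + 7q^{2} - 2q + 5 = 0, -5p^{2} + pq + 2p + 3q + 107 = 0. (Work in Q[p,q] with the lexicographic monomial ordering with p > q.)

{(5, 1)}

Compute a lex Gröbner basis by Buchberger's algorithm.
f_1 = -3q + 3, LT = q.
f_2 = -9pq + 7p + 7q^{2} - 2q + 5, LT = pq.
f_3 = -5p^{2} + pq + 2p + 3q + 107, LT = p^{2}.

S(f_1,f_2): lcm = pq. S = -\tfrac{2}{9}p + \tfrac{7}{9}q^{2} - \tfrac{2}{9}q + \tfrac{5}{9}.
  reduce S modulo (f_1, f_2, f_3):
  remainder -\tfrac{2}{9}p + \tfrac{10}{9} ≠ 0; add h_4 = -\tfrac{2}{9}p + \tfrac{10}{9} to the basis.

The other S-polynomials (S(f_1,f_3), S(f_2,f_3), S(f_1,h_4), S(f_2,h_4), S(f_3,h_4)) all reduce to 0 modulo the current basis, so we have a Gröbner basis.
Inter-reduce: drop elements whose leading term is divisible by another's, tail-reduce, and make monic.
Reduced Gröbner basis: {p - 5, q - 1}.

From the last basis element, q - 1 = 0, so q takes values in {1}. Each choice, substituted upward through the basis, yields the corresponding point(s) of the solution set.
  q = 1: the earlier basis element becomes p - 5 = 0, giving p = 5 — point (5, 1).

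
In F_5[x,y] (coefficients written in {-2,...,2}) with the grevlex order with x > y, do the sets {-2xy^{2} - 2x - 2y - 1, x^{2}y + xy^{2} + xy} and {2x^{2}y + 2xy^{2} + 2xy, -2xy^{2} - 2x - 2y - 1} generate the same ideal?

Since reduced Gröbner bases are canonical representatives of ideals under a given ordering, it suffices to compute and compare them.
Buchberger on the first generating set:
f_1 = -2xy^{2} - 2x - 2y - 1, LT = xy^{2}.
f_2 = x^{2}y + xy^{2} + xy, LT = x^{2}y.

S(f_1,f_2): lcm = x^{2}y^{2}. S = -xy^{3} - xy^{2} + x^{2} + xy - 2x.
  leading term xy^{3}: subtract (-2y)·f_1 from -xy^{3} - xy^{2} + x^{2} + xy - 2x → -xy^{2} + x^{2} + 2xy + y^{2} - 2x - 2y
  leading term xy^{2}: subtract (-2)·f_1 from -xy^{2} + x^{2} + 2xy + y^{2} - 2x - 2y → x^{2} + 2xy + y^{2} - x - y - 2
  leading term x^{2}: no divisor's leading term divides it; move x^{2} to the remainder.
  leading term xy: no divisor's leading term divides it; move 2xy to the remainder.
  leading term y^{2}: no divisor's leading term divides it; move y^{2} to the remainder.
  leading term x: no divisor's leading term divides it; move -x to the remainder.
  leading term y: no divisor's leading term divides it; move -y to the remainder.
  leading term 1: no divisor's leading term divides it; move -2 to the remainder.
  remainder x^{2} + 2xy + y^{2} - x - y - 2 ≠ 0; add g_3 = x^{2} + 2xy + y^{2} - x - y - 2 to the basis.

S(f_1,g_3): lcm = x^{2}y^{2}. S = -2xy^{3} - y^{4} + xy^{2} + y^{3} + x^{2} + xy + 2y^{2} - 2x.
  leading term xy^{3}: subtract (y)·f_1 from -2xy^{3} - y^{4} + xy^{2} + y^{3} + x^{2} + xy + 2y^{2} - 2x → -y^{4} + xy^{2} + y^{3} + x^{2} - 2xy - y^{2} - 2x + y
  leading term y^{4}: no divisor's leading term divides it; move -y^{4} to the remainder.
  leading term xy^{2}: subtract (2)·f_1 from xy^{2} + y^{3} + x^{2} - 2xy - y^{2} - 2x + y → y^{3} + x^{2} - 2xy - y^{2} + 2x + 2
  leading term y^{3}: no divisor's leading term divides it; move y^{3} to the remainder.
  leading term x^{2}: subtract (1)·g_3 from x^{2} - 2xy - y^{2} + 2x + 2 → xy - 2y^{2} - 2x + y - 1
  leading term xy: no divisor's leading term divides it; move xy to the remainder.
  leading term y^{2}: no divisor's leading term divides it; move -2y^{2} to the remainder.
  leading term x: no divisor's leading term divides it; move -2x to the remainder.
  leading term y: no divisor's leading term divides it; move y to the remainder.
  leading term 1: no divisor's leading term divides it; move -1 to the remainder.
  remainder -y^{4} + y^{3} + xy - 2y^{2} - 2x + y - 1 ≠ 0; add g_4 = -y^{4} + y^{3} + xy - 2y^{2} - 2x + y - 1 to the basis.

S(f_2,g_3): lcm = x^{2}y. S = -xy^{2} - y^{3} + 2xy + y^{2} + 2y.
  leading term xy^{2}: subtract (-2)·f_1 from -xy^{2} - y^{3} + 2xy + y^{2} + 2y → -y^{3} + 2xy + y^{2} + x - 2y - 2
  leading term y^{3}: no divisor's leading term divides it; move -y^{3} to the remainder.
  leading term xy: no divisor's leading term divides it; move 2xy to the remainder.
  leading term y^{2}: no divisor's leading term divides it; move y^{2} to the remainder.
  leading term x: no divisor's leading term divides it; move x to the remainder.
  leading term y: no divisor's leading term divides it; move -2y to the remainder.
  leading term 1: no divisor's leading term divides it; move -2 to the remainder.
  remainder -y^{3} + 2xy + y^{2} + x - 2y - 2 ≠ 0; add g_5 = -y^{3} + 2xy + y^{2} + x - 2y - 2 to the basis.

The other S-polynomials (S(f_1,g_4), S(f_2,g_4), S(g_3,g_4), S(f_1,g_5), S(f_2,g_5), S(g_3,g_5), S(g_4,g_5)) all reduce to 0 modulo the current basis, so we have a Gröbner basis.
Inter-reduce: drop elements whose leading term is divisible by another's, tail-reduce, and make monic.
Reduced Gröbner basis: {xy^{2} + x + y - 2, y^{3} - 2xy - y^{2} - x + 2y + 2, x^{2} + 2xy + y^{2} - x - y - 2}.

Buchberger on the second generating set:
h_1 = 2x^{2}y + 2xy^{2} + 2xy, LT = x^{2}y.
h_2 = -2xy^{2} - 2x - 2y - 1, LT = xy^{2}.

S(h_1,h_2): lcm = x^{2}y^{2}. S = xy^{3} + xy^{2} - x^{2} - xy + 2x.
  leading term xy^{3}: subtract (2y)·h_2 from xy^{3} + xy^{2} - x^{2} - xy + 2x → xy^{2} - x^{2} - 2xy - y^{2} + 2x + 2y
  leading term xy^{2}: subtract (2)·h_2 from xy^{2} - x^{2} - 2xy - y^{2} + 2x + 2y → -x^{2} - 2xy - y^{2} + x + y + 2
  leading term x^{2}: no divisor's leading term divides it; move -x^{2} to the remainder.
  leading term xy: no divisor's leading term divides it; move -2xy to the remainder.
  leading term y^{2}: no divisor's leading term divides it; move -y^{2} to the remainder.
  leading term x: no divisor's leading term divides it; move x to the remainder.
  leading term y: no divisor's leading term divides it; move y to the remainder.
  leading term 1: no divisor's leading term divides it; move 2 to the remainder.
  remainder -x^{2} - 2xy - y^{2} + x + y + 2 ≠ 0; add k_3 = -x^{2} - 2xy - y^{2} + x + y + 2 to the basis.

S(h_1,k_3): lcm = x^{2}y. S = -xy^{2} - y^{3} + 2xy + y^{2} + 2y.
  leading term xy^{2}: subtract (-2)·h_2 from -xy^{2} - y^{3} + 2xy + y^{2} + 2y → -y^{3} + 2xy + y^{2} + x - 2y - 2
  leading term y^{3}: no divisor's leading term divides it; move -y^{3} to the remainder.
  leading term xy: no divisor's leading term divides it; move 2xy to the remainder.
  leading term y^{2}: no divisor's leading term divides it; move y^{2} to the remainder.
  leading term x: no divisor's leading term divides it; move x to the remainder.
  leading term y: no divisor's leading term divides it; move -2y to the remainder.
  leading term 1: no divisor's leading term divides it; move -2 to the remainder.
  remainder -y^{3} + 2xy + y^{2} + x - 2y - 2 ≠ 0; add k_4 = -y^{3} + 2xy + y^{2} + x - 2y - 2 to the basis.

The other S-polynomials (S(h_2,k_3), S(h_1,k_4), S(h_2,k_4), S(k_3,k_4)) all reduce to 0 modulo the current basis, so we have a Gröbner basis.
Inter-reduce: drop elements whose leading term is divisible by another's, tail-reduce, and make monic.
Reduced Gröbner basis: {xy^{2} + x + y - 2, y^{3} - 2xy - y^{2} - x + 2y + 2, x^{2} + 2xy + y^{2} - x - y - 2}.

Same reduced basis, so the two generating sets span the same ideal.

Yes, the ideals are equal.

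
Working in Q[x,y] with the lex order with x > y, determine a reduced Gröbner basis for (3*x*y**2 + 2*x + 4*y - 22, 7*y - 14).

The reduced Gröbner basis is the canonical form of the ideal for this ordering.

f_1 = 3*x*y**2 + 2*x + 4*y - 22, LT = x*y**2.
f_2 = 7*y - 14, LT = y.

S(f_1,f_2): lcm = x*y**2. S = 2*x*y + 2/3*x + 4/3*y - 22/3.
  leading term x*y: subtract (2/7*x)·f_2 from 2*x*y + 2/3*x + 4/3*y - 22/3 → 14/3*x + 4/3*y - 22/3
  leading term x: no divisor's leading term divides it; move 14/3*x to the remainder.
  leading term y: subtract (4/21)·f_2 from 4/3*y - 22/3 → -14/3
  leading term 1: no divisor's leading term divides it; move -14/3 to the remainder.
  remainder 14/3*x - 14/3 ≠ 0; add g_3 = 14/3*x - 14/3 to the basis.

The other S-polynomials (S(f_1,g_3), S(f_2,g_3)) all reduce to 0 modulo the current basis, so we have a Gröbner basis.
Inter-reduce: drop elements whose leading term is divisible by another's, tail-reduce, and make monic.

G = {x - 1, y - 2}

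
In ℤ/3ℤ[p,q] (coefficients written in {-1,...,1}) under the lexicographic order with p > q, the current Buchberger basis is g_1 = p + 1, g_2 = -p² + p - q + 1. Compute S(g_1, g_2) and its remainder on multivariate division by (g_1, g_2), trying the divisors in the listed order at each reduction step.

lcm(LM(g_1), LM(g_2)) = p².
S = (lcm/LT(g_1))·g_1 − (lcm/LT(g_2))·g_2 = -p - q + 1.
Reduce S modulo (g_1, g_2) in that order:
  leading term p: subtract (-1)·g_1 from -p - q + 1 → -q - 1
  leading term q: no divisor's leading term divides it; move -q to the remainder.
  leading term 1: no divisor's leading term divides it; move -1 to the remainder.
The remainder -q - 1 is nonzero, so it would be added as the next basis element.

S(g_1, g_2) = -p - q + 1; remainder on division = -q - 1.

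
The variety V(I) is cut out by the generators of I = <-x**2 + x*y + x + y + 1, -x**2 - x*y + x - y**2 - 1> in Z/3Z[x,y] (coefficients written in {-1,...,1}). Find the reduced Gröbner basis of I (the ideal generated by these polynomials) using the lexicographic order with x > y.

G = {x + y**2 + y, y**3 - y**2 + y - 1}

f_1 = -x**2 + x*y + x + y + 1, LT = x**2.
f_2 = -x**2 - x*y + x - y**2 - 1, LT = x**2.

S(f_1,f_2): lcm = x**2. S = x*y - y**2 - y + 1.
  reduce S modulo (f_1, f_2):
  remainder x*y - y**2 - y + 1 ≠ 0; add g_3 = x*y - y**2 - y + 1 to the basis.

S(f_1,g_3): lcm = x**2*y. S = -x - y**2 - y.
  reduce S modulo (f_1, f_2, g_3):
  remainder -x - y**2 - y ≠ 0; add g_4 = -x - y**2 - y to the basis.

S(f_1,g_4): lcm = x**2. S = -x*y**2 + x*y - x - y - 1.
  reduce S modulo (f_1, f_2, g_3, g_4):
  remainder -y**3 + y**2 - y + 1 ≠ 0; add g_5 = -y**3 + y**2 - y + 1 to the basis.

The other S-polynomials (S(f_2,g_3), S(f_2,g_4), S(g_3,g_4), S(f_1,g_5), S(f_2,g_5), S(g_3,g_5), S(g_4,g_5)) all reduce to 0 modulo the current basis, so we have a Gröbner basis.
Inter-reduce: drop elements whose leading term is divisible by another's, tail-reduce, and make monic.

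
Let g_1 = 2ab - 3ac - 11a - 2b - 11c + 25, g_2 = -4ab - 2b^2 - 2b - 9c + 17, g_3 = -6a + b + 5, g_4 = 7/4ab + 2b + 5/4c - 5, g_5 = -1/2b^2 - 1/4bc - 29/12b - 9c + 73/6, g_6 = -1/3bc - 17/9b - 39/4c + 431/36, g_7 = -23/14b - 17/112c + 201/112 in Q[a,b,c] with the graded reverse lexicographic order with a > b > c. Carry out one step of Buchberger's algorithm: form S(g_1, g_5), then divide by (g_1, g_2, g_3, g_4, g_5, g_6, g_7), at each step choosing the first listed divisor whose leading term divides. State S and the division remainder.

lcm(LM(g_1), LM(g_5)) = ab^2.
S = (lcm/LT(g_1))·g_1 − (lcm/LT(g_5))·g_5 = -2abc - 31/3ab - b^2 - 18ac - 11/2bc + 73/3a + 25/2b.
Reduce S modulo (g_1, g_2, g_3, g_4, g_5, g_6, g_7) in that order:
  leading term abc: subtract (-c)·g_1 from -2abc - 31/3ab - b^2 - 18ac - 11/2bc + 73/3a + 25/2b → -3ac^2 - 31/3ab - b^2 - 29ac - 15/2bc - 11c^2 + 73/3a + 25/2b + 25c
  leading term ac^2: subtract (1/2c^2)·g_3 from -3ac^2 - 31/3ab - b^2 - 29ac - 15/2bc - 11c^2 + 73/3a + 25/2b + 25c → -1/2bc^2 - 31/3ab - b^2 - 29ac - 15/2bc - 27/2c^2 + 73/3a + 25/2b + 25c
  leading term bc^2: subtract (3/2c)·g_6 from -1/2bc^2 - 31/3ab - b^2 - 29ac - 15/2bc - 27/2c^2 + 73/3a + 25/2b + 25c → -31/3ab - b^2 - 29ac - 14/3bc + 9/8c^2 + 73/3a + 25/2b + 169/24c
  leading term ab: subtract (-31/6)·g_1 from -31/3ab - b^2 - 29ac - 14/3bc + 9/8c^2 + 73/3a + 25/2b + 169/24c → -b^2 - 89/2ac - 14/3bc + 9/8c^2 - 65/2a + 13/6b - 1195/24c + 775/6
  leading term b^2: subtract (2)·g_5 from -b^2 - 89/2ac - 14/3bc + 9/8c^2 - 65/2a + 13/6b - 1195/24c + 775/6 → -89/2ac - 25/6bc + 9/8c^2 - 65/2a + 7b - 763/24c + 629/6
  leading term ac: subtract (89/12c)·g_3 from -89/2ac - 25/6bc + 9/8c^2 - 65/2a + 7b - 763/24c + 629/6 → -139/12bc + 9/8c^2 - 65/2a + 7b - 551/8c + 629/6
  leading term bc: subtract (139/4)·g_6 from -139/12bc + 9/8c^2 - 65/2a + 7b - 551/8c + 629/6 → 9/8c^2 - 65/2a + 2615/36b + 4319/16c - 44813/144
  leading term c^2: no divisor's leading term divides it; move 9/8c^2 to the remainder.
  leading term a: subtract (65/12)·g_3 from -65/2a + 2615/36b + 4319/16c - 44813/144 → 605/9b + 4319/16c - 48713/144
  leading term b: subtract (-8470/207)·g_7 from 605/9b + 4319/16c - 48713/144 → 873463/3312c - 877189/3312
  leading term c: no divisor's leading term divides it; move 873463/3312c to the remainder.
  leading term 1: no divisor's leading term divides it; move -877189/3312 to the remainder.
The remainder 9/8c^2 + 873463/3312c - 877189/3312 is nonzero, so it would be added as the next basis element.
An S-polynomial is built so that the two leading terms cancel; whether anything survives reduction is exactly the Gröbner-basis criterion.

S(g_1, g_5) = -2abc - 31/3ab - b^2 - 18ac - 11/2bc + 73/3a + 25/2b; remainder on division = 9/8c^2 + 873463/3312c - 877189/3312.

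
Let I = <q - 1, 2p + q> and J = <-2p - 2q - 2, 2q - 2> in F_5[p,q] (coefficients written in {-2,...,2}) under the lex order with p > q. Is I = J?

No, the ideals differ.

Two ideals are equal iff their reduced Gröbner bases coincide (the reduced basis is unique for a fixed ordering).
Buchberger on the first generating set:
f_1 = q - 1, LT = q.
f_2 = 2p + q, LT = p.

S(f_1,f_2): leading monomials are coprime, so the S-polynomial reduces to 0 (Buchberger's first criterion).
Every S-polynomial of the final basis reduces to 0, so we have a Gröbner basis.
Inter-reduce: drop elements whose leading term is divisible by another's, tail-reduce, and make monic.
Reduced Gröbner basis: {p - 2, q - 1}.

Buchberger on the second generating set:
h_1 = -2p - 2q - 2, LT = p.
h_2 = 2q - 2, LT = q.

S(h_1,h_2): leading monomials are coprime, so the S-polynomial reduces to 0 (Buchberger's first criterion).
Every S-polynomial of the final basis reduces to 0, so we have a Gröbner basis.
Inter-reduce: drop elements whose leading term is divisible by another's, tail-reduce, and make monic.
Reduced Gröbner basis: {p + 2, q - 1}.

These differ, so the ideals are not equal.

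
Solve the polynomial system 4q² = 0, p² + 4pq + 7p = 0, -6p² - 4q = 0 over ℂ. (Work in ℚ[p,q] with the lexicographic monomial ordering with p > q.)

{(0, 0)}

Compute a lex Gröbner basis by Buchberger's algorithm.
f_1 = 4q², LT = q².
f_2 = p² + 4pq + 7p, LT = p².
f_3 = -6p² - 4q, LT = p².

S(f_2,f_3): lcm = p². S = 4pq + 7p - ⅔q.
  reduce S modulo (f_1, f_2, f_3):
  remainder 4pq + 7p - ⅔q ≠ 0; add h_4 = 4pq + 7p - ⅔q to the basis.

S(f_1,h_4): lcm = pq². S = -7/4pq + ⅙q².
  reduce S modulo (f_1, f_2, f_3, h_4):
  remainder 49/16p - 7/24q ≠ 0; add h_5 = 49/16p - 7/24q to the basis.

S(f_2,h_4): lcm = p²q. S = -7/4p² + 4pq² + 43/6pq.
  reduce S modulo (f_1, f_2, f_3, h_4, h_5):
  remainder 7/6q ≠ 0; add h_6 = 7/6q to the basis.

The other S-polynomials (S(f_1,f_2), S(f_1,f_3), S(f_3,h_4), S(f_1,h_5), S(f_2,h_5), S(f_3,h_5), S(h_4,h_5), S(f_1,h_6), S(f_2,h_6), S(f_3,h_6), S(h_4,h_6), S(h_5,h_6)) all reduce to 0 modulo the current basis, so we have a Gröbner basis.
Inter-reduce: drop elements whose leading term is divisible by another's, tail-reduce, and make monic.
Reduced Gröbner basis: {p, q}.

Elimination: the polynomial q lies in the elimination ideal for q, so q ∈ {0}. For each such q, the remaining basis elements (now univariate) give the rest of the solution.
  q = 0: the earlier basis element becomes p = 0, giving p = 0 — point (0, 0).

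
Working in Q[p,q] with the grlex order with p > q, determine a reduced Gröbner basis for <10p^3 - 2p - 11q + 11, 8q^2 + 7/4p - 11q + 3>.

G = {p^3 - 1/5p - 11/10q + 11/10, q^2 + 7/32p - 11/8q + 3/8}

Buchberger's algorithm terminates because the ascending chain of leading-term ideals stabilizes.

f_1 = 10p^3 - 2p - 11q + 11, LT = p^3.
f_2 = 8q^2 + 7/4p - 11q + 3, LT = q^2.

The S-polynomials (S(f_1,f_2)) all reduce to 0 modulo the current basis, so we have a Gröbner basis.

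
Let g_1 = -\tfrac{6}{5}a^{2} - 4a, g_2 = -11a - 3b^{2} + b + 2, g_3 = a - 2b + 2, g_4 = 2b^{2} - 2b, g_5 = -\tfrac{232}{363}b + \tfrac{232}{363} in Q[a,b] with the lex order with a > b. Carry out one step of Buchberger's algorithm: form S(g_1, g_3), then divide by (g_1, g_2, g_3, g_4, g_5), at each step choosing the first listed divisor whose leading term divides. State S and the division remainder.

S(g_1, g_3) = 2ab + \tfrac{4}{3}a; remainder on division = 0.

lcm(LM(g_1), LM(g_3)) = a^{2}.
S = (lcm/LT(g_1))·g_1 − (lcm/LT(g_3))·g_3 = 2ab + \tfrac{4}{3}a.
Reduce S modulo (g_1, g_2, g_3, g_4, g_5) in that order:
  leading term ab: subtract (-\tfrac{2}{11}b)·g_2 from 2ab + \tfrac{4}{3}a → \tfrac{4}{3}a - \tfrac{6}{11}b^{3} + \tfrac{2}{11}b^{2} + \tfrac{4}{11}b
  leading term a: subtract (-\tfrac{4}{33})·g_2 from \tfrac{4}{3}a - \tfrac{6}{11}b^{3} + \tfrac{2}{11}b^{2} + \tfrac{4}{11}b → -\tfrac{6}{11}b^{3} - \tfrac{2}{11}b^{2} + \tfrac{16}{33}b + \tfrac{8}{33}
  leading term b^{3}: subtract (-\tfrac{3}{11}b)·g_4 from -\tfrac{6}{11}b^{3} - \tfrac{2}{11}b^{2} + \tfrac{16}{33}b + \tfrac{8}{33} → -\tfrac{8}{11}b^{2} + \tfrac{16}{33}b + \tfrac{8}{33}
  leading term b^{2}: subtract (-\tfrac{4}{11})·g_4 from -\tfrac{8}{11}b^{2} + \tfrac{16}{33}b + \tfrac{8}{33} → -\tfrac{8}{33}b + \tfrac{8}{33}
  leading term b: subtract (\tfrac{11}{29})·g_5 from -\tfrac{8}{33}b + \tfrac{8}{33} → 0
The remainder is 0, so this S-polynomial contributes no new basis element.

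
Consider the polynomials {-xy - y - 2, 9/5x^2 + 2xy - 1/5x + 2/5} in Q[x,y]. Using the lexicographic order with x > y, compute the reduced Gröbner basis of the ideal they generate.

This is the nonlinear analogue of row-reducing a linear system.

f_1 = -xy - y - 2, LT = xy.
f_2 = 9/5x^2 + 2xy - 1/5x + 2/5, LT = x^2.

S(f_1,f_2): lcm = x^2y. S = -10/9xy^2 + 10/9xy + 2x - 2/9y.
  reduce S modulo (f_1, f_2):
  remainder 2x + 10/9y^2 + 8/9y - 20/9 ≠ 0; add g_3 = 2x + 10/9y^2 + 8/9y - 20/9 to the basis.

S(f_1,g_3): lcm = xy. S = -5/9y^3 - 4/9y^2 + 19/9y + 2.
  reduce S modulo (f_1, f_2, g_3):
  remainder -5/9y^3 - 4/9y^2 + 19/9y + 2 ≠ 0; add g_4 = -5/9y^3 - 4/9y^2 + 19/9y + 2 to the basis.

The other S-polynomials (S(f_2,g_3), S(f_1,g_4), S(f_2,g_4), S(g_3,g_4)) all reduce to 0 modulo the current basis, so we have a Gröbner basis.
Inter-reduce: drop elements whose leading term is divisible by another's, tail-reduce, and make monic.

G = {x + 5/9y^2 + 4/9y - 10/9, y^3 + 4/5y^2 - 19/5y - 18/5}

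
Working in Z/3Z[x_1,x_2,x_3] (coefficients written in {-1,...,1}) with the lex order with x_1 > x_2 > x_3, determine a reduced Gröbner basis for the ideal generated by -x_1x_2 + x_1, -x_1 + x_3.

This is the nonlinear analogue of row-reducing a linear system.

f_1 = -x_1x_2 + x_1, LT = x_1x_2.
f_2 = -x_1 + x_3, LT = x_1.

S(f_1,f_2): lcm = x_1x_2. S = -x_1 + x_2x_3.
  leading term x_1: subtract (1)·f_2 from -x_1 + x_2x_3 → x_2x_3 - x_3
  leading term x_2x_3: no divisor's leading term divides it; move x_2x_3 to the remainder.
  leading term x_3: no divisor's leading term divides it; move -x_3 to the remainder.
  remainder x_2x_3 - x_3 ≠ 0; add g_3 = x_2x_3 - x_3 to the basis.

S(f_1,g_3): lcm = x_1x_2x_3. S = 0.
  remainder 0.

S(f_2,g_3): leading monomials are coprime, so the S-polynomial reduces to 0 (Buchberger's first criterion).
Every S-polynomial of the final basis reduces to 0, so we have a Gröbner basis.
Inter-reduce: drop elements whose leading term is divisible by another's, tail-reduce, and make monic.

G = {x_1 - x_3, x_2x_3 - x_3}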